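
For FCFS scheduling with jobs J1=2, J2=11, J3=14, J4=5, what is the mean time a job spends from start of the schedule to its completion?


Completion times:
  J1: completes at 2
  J2: completes at 13
  J3: completes at 27
  J4: completes at 32
Sum = 74
Average = 74/4
= 18.50


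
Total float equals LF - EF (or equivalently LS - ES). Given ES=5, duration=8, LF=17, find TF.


EF = ES + duration = 5 + 8 = 13
LS = LF - duration = 17 - 8 = 9
Total Float = LF - EF = 17 - 13
(or LS - ES = 9 - 5)
= 4


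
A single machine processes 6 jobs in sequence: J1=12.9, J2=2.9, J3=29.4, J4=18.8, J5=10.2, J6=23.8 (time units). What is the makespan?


Sequential makespan: sum all processing times
= 12.9 + 2.9 + 29.4 + 18.8 + 10.2 + 23.8
= 98.0 time units


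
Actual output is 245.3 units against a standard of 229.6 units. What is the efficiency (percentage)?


Efficiency = (actual / standard) × 100
= (245.3 / 229.6) × 100
= 106.8%


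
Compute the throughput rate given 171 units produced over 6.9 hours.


Throughput = units / time
= 171 / 6.9
= 24.8 units/hour


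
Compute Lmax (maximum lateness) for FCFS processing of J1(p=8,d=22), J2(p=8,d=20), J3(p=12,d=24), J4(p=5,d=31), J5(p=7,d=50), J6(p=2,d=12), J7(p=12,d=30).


Lateness per job (L = C - d):
  J1: C=8, d=22, L=-14
  J2: C=16, d=20, L=-4
  J3: C=28, d=24, L=4
  J4: C=33, d=31, L=2
  J5: C=40, d=50, L=-10
  J6: C=42, d=12, L=30
  J7: C=54, d=30, L=24
Lmax = max(-14, -4, 4, 2, -10, 30, 24)
= 30


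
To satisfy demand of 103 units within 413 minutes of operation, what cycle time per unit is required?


Cycle time = available time / demand
= 413 / 103
= 4.01 min/unit


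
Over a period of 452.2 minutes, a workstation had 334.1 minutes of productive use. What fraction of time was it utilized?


Utilization = busy / total × 100
= 334.1 / 452.2 × 100
= 73.9%


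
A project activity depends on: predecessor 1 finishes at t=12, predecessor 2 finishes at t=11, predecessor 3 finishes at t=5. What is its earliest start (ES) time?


ES = max of all predecessor completion times
Predecessors: [12, 11, 5]
ES = max(12, 11, 5)
= 12


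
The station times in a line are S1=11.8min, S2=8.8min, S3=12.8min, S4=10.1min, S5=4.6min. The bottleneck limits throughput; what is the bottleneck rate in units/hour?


Bottleneck = longest station time
Station times: [11.8, 8.8, 12.8, 10.1, 4.6]
Max = 12.8 min
Rate = 60 / 12.8
= 4.69 units/hour (bottleneck: 12.8min)


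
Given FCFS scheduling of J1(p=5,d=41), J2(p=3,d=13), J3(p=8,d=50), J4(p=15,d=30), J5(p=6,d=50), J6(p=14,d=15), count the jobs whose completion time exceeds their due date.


Completion vs due date:
  J1: C=5, d=41 → on time
  J2: C=8, d=13 → on time
  J3: C=16, d=50 → on time
  J4: C=31, d=30 → TARDY
  J5: C=37, d=50 → on time
  J6: C=51, d=15 → TARDY
Tardy jobs: J4, J6
Count = 2


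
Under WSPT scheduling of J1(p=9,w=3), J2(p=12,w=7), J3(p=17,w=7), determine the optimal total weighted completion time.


WSPT order (by p/w): J2 → J3 → J1
  J2: C=12, w·C=7×12=84
  J3: C=29, w·C=7×29=203
  J1: C=38, w·C=3×38=114
Σ w·C = 401
= 401


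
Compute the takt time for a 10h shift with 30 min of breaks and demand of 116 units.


Available = 10×60 - 30 = 570 min
Takt time = 570 / 116
= 4.91 min/unit


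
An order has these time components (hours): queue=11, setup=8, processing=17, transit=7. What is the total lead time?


Lead time = queue + setup + processing + transit
= 11 + 8 + 17 + 7
= 43 hours


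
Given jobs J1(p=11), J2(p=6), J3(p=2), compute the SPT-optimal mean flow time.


SPT order: J3 → J2 → J1
Completion times:
  J3: C=2
  J2: C=8
  J1: C=19
Sum = 29, n = 3
Mean flow = 29/3
= 9.67


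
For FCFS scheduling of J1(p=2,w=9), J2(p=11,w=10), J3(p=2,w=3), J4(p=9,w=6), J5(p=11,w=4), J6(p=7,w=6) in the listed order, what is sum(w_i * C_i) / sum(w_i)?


Completion times:
  J1: C=2, w×C=9×2=18
  J2: C=13, w×C=10×13=130
  J3: C=15, w×C=3×15=45
  J4: C=24, w×C=6×24=144
  J5: C=35, w×C=4×35=140
  J6: C=42, w×C=6×42=252
Sum w×C = 729
Sum w = 38
Weighted avg = 729/38
= 19.18


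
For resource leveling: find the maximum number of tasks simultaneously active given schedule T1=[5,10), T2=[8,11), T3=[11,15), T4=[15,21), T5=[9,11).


Check each time point for overlaps:
  t=9: 3 tasks active (T1, T2, T5)
Max concurrent = 3


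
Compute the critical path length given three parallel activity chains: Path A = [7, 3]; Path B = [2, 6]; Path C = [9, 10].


Path A: 7 + 3 = 10
Path B: 2 + 6 = 8
Path C: 9 + 10 = 19
Critical path = longest = max(10, 8, 19)
= 19 (Path C)


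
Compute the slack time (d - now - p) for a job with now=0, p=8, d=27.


Slack = due - current_time - processing
= 27 - 0 - 8
= 19


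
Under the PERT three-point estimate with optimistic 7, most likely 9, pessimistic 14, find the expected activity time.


te = (o + 4m + p) / 6
= (7 + 4×9 + 14) / 6
= (7 + 36 + 14) / 6
= 57 / 6
= 9.50


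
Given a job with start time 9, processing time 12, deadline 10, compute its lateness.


Completion = 9 + 12 = 21
Lateness = C - d = 21 - 10
= 11


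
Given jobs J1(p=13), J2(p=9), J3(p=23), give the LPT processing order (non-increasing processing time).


LPT: sort by longest processing time first
  J3: p=23
  J1: p=13
  J2: p=9
Order: J3 → J1 → J2


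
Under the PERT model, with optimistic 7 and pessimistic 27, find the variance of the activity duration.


σ² = ((p - o) / 6)² = (p - o)² / 36
= (27 - 7)² / 36
= 20² / 36
= 400 / 36
= 11.1111


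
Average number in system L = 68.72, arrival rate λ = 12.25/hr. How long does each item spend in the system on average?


Little's law: L = λW → W = L / λ
= 68.72 / 12.25
= 5.61 hours


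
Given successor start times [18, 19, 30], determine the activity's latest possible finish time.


LF = min of all successor start times
Successors start at: [18, 19, 30]
LF = min(18, 19, 30)
= 18


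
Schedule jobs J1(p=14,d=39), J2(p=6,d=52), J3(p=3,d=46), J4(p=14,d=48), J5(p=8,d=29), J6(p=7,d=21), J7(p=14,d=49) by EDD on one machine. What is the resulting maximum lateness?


EDD order: J6 → J5 → J1 → J3 → J4 → J7 → J2
Completion and lateness:
  J6: C=7, d=21, L=7-21=-14
  J5: C=15, d=29, L=15-29=-14
  J1: C=29, d=39, L=29-39=-10
  J3: C=32, d=46, L=32-46=-14
  J4: C=46, d=48, L=46-48=-2
  J7: C=60, d=49, L=60-49=11
  J2: C=66, d=52, L=66-52=14
Lmax = max(-14, -14, -10, -14, -2, 11, 14)
= 14


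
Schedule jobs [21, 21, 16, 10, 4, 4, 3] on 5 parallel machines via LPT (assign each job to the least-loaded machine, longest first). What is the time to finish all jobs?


Jobs (LPT sorted): [21, 21, 16, 10, 4, 4, 3]
Machines: 5
  J=21 → Machine 1 (load: 0+21=21)
  J=21 → Machine 2 (load: 0+21=21)
  J=16 → Machine 3 (load: 0+16=16)
  J=10 → Machine 4 (load: 0+10=10)
  J=4 → Machine 5 (load: 0+4=4)
  J=4 → Machine 5 (load: 4+4=8)
  J=3 → Machine 5 (load: 8+3=11)
Machine loads: [21, 21, 16, 10, 11]
Makespan = max = 21 time units


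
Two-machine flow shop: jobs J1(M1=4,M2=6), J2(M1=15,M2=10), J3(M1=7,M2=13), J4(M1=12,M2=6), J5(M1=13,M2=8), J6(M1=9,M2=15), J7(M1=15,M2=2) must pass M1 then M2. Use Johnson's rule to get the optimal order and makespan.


Johnson's rule:
Group 1 (M1≤M2, sort by M1): ['J1', 'J3', 'J6']
Group 2 (M1>M2, sort desc M2): ['J2', 'J5', 'J4', 'J7']
Sequence: J1 → J3 → J6 → J2 → J5 → J4 → J7
Makespan calculation:
  J1: M1 done=4, M2 done=10
  J3: M1 done=11, M2 done=24
  J6: M1 done=20, M2 done=39
  J2: M1 done=35, M2 done=49
  J5: M1 done=48, M2 done=57
  J4: M1 done=60, M2 done=66
  J7: M1 done=75, M2 done=77
= Sequence: J1 → J3 → J6 → J2 → J5 → J4 → J7, Makespan: 77


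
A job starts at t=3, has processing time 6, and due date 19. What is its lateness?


Completion = 3 + 6 = 9
Lateness = C - d = 9 - 19
= -10


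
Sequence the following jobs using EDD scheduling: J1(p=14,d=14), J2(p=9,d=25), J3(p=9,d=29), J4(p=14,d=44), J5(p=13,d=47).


EDD: sort by earliest due date
  J1: d=14, p=14
  J2: d=25, p=9
  J3: d=29, p=9
  J4: d=44, p=14
  J5: d=47, p=13
Order: J1 → J2 → J3 → J4 → J5


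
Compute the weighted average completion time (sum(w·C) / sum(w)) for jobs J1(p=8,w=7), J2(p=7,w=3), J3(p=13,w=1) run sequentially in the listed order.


Completion times:
  J1: C=8, w×C=7×8=56
  J2: C=15, w×C=3×15=45
  J3: C=28, w×C=1×28=28
Sum w×C = 129
Sum w = 11
Weighted avg = 129/11
= 11.73


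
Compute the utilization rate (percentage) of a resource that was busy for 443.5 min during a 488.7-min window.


Utilization = busy / total × 100
= 443.5 / 488.7 × 100
= 90.8%


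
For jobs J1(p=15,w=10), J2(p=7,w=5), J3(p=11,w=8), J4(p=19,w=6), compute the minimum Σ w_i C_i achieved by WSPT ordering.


WSPT order (by p/w): J3 → J2 → J1 → J4
  J3: C=11, w·C=8×11=88
  J2: C=18, w·C=5×18=90
  J1: C=33, w·C=10×33=330
  J4: C=52, w·C=6×52=312
Σ w·C = 820
= 820


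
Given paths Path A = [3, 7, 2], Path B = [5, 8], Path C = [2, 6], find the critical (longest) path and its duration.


Path A: 3 + 7 + 2 = 12
Path B: 5 + 8 = 13
Path C: 2 + 6 = 8
Critical path = longest = max(12, 13, 8)
= 13 (Path B)


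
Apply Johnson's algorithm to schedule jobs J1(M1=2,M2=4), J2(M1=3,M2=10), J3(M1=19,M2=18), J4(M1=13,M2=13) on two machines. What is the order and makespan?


Johnson's rule:
Group 1 (M1≤M2, sort by M1): ['J1', 'J2', 'J4']
Group 2 (M1>M2, sort desc M2): ['J3']
Sequence: J1 → J2 → J4 → J3
Makespan calculation:
  J1: M1 done=2, M2 done=6
  J2: M1 done=5, M2 done=16
  J4: M1 done=18, M2 done=31
  J3: M1 done=37, M2 done=55
= Sequence: J1 → J2 → J4 → J3, Makespan: 55


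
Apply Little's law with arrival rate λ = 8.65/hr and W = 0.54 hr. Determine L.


Little's law: L = λ × W
= 8.65 × 0.54
= 4.67


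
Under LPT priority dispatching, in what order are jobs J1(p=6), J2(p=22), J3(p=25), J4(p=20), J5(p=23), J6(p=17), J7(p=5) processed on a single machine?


LPT: sort by longest processing time first
  J3: p=25
  J5: p=23
  J2: p=22
  J4: p=20
  J6: p=17
  J1: p=6
  J7: p=5
Order: J3 → J5 → J2 → J4 → J6 → J1 → J7


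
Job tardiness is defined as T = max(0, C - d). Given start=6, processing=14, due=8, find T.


Completion = start + processing = 6 + 14 = 20
Tardiness = max(0, C - d) = max(0, 20 - 8)
= max(0, 12)
= 12


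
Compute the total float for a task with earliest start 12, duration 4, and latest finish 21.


EF = ES + duration = 12 + 4 = 16
LS = LF - duration = 21 - 4 = 17
Total Float = LF - EF = 21 - 16
(or LS - ES = 17 - 12)
= 5


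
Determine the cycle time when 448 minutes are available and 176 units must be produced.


Cycle time = available time / demand
= 448 / 176
= 2.55 min/unit


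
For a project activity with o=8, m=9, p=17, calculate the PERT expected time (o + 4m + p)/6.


te = (o + 4m + p) / 6
= (8 + 4×9 + 17) / 6
= (8 + 36 + 17) / 6
= 61 / 6
= 10.17


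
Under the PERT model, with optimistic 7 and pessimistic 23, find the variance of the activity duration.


σ² = ((p - o) / 6)² = (p - o)² / 36
= (23 - 7)² / 36
= 16² / 36
= 256 / 36
= 7.1111


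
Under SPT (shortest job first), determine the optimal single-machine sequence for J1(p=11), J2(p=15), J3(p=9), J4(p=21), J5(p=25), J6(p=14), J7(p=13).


SPT: sort by shortest processing time
  J3: p=9
  J1: p=11
  J7: p=13
  J6: p=14
  J2: p=15
  J4: p=21
  J5: p=25
Order: J3 → J1 → J7 → J6 → J2 → J4 → J5


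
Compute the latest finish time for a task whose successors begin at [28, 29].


LF = min of all successor start times
Successors start at: [28, 29]
LF = min(28, 29)
= 28


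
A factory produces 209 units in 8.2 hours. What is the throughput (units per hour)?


Throughput = units / time
= 209 / 8.2
= 25.5 units/hour


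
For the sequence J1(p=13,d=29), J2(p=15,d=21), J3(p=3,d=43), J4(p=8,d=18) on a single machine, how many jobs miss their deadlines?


Completion vs due date:
  J1: C=13, d=29 → on time
  J2: C=28, d=21 → TARDY
  J3: C=31, d=43 → on time
  J4: C=39, d=18 → TARDY
Tardy jobs: J2, J4
Count = 2


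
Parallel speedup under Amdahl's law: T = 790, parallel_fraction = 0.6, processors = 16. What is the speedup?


Amdahl's law: T_p = T × ((1-p) + p/N)
= 790 × ((1-0.6) + 0.6/16)
= 790 × (0.40 + 0.0375)
= 790 × 0.4375
= 345.62
Speedup = 790/345.62
= 2.29×


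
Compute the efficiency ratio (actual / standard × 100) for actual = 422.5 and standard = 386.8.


Efficiency = (actual / standard) × 100
= (422.5 / 386.8) × 100
= 109.2%


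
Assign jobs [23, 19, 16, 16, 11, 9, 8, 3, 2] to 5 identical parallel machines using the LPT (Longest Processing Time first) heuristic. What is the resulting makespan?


Jobs (LPT sorted): [23, 19, 16, 16, 11, 9, 8, 3, 2]
Machines: 5
  J=23 → Machine 1 (load: 0+23=23)
  J=19 → Machine 2 (load: 0+19=19)
  J=16 → Machine 3 (load: 0+16=16)
  J=16 → Machine 4 (load: 0+16=16)
  J=11 → Machine 5 (load: 0+11=11)
  J=9 → Machine 5 (load: 11+9=20)
  J=8 → Machine 3 (load: 16+8=24)
  J=3 → Machine 4 (load: 16+3=19)
  J=2 → Machine 2 (load: 19+2=21)
Machine loads: [23, 21, 24, 19, 20]
Makespan = max = 24 time units


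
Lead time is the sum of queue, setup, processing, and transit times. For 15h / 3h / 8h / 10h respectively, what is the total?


Lead time = queue + setup + processing + transit
= 15 + 3 + 8 + 10
= 36 hours


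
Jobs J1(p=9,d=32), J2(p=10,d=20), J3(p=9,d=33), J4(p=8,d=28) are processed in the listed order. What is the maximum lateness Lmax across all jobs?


Lateness per job (L = C - d):
  J1: C=9, d=32, L=-23
  J2: C=19, d=20, L=-1
  J3: C=28, d=33, L=-5
  J4: C=36, d=28, L=8
Lmax = max(-23, -1, -5, 8)
= 8


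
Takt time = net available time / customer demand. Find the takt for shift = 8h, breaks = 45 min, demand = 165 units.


Available = 8×60 - 45 = 435 min
Takt time = 435 / 165
= 2.64 min/unit


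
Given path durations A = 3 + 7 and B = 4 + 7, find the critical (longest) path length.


Path A: 3 + 7 = 10
Path B: 4 + 7 = 11
Critical path = longest = max(10, 11)
= 11 (Path B)


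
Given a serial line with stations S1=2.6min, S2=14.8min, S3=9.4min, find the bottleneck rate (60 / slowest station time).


Bottleneck = longest station time
Station times: [2.6, 14.8, 9.4]
Max = 14.8 min
Rate = 60 / 14.8
= 4.05 units/hour (bottleneck: 14.8min)


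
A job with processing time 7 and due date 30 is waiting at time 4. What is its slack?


Slack = due - current_time - processing
= 30 - 4 - 7
= 19


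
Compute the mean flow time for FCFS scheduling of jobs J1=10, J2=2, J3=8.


Completion times:
  J1: completes at 10
  J2: completes at 12
  J3: completes at 20
Sum = 42
Average = 42/3
= 14.00


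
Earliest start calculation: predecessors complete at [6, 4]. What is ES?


ES = max of all predecessor completion times
Predecessors: [6, 4]
ES = max(6, 4)
= 6


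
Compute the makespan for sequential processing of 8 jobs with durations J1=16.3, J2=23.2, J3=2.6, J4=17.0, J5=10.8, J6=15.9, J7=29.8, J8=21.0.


Sequential makespan: sum all processing times
= 16.3 + 23.2 + 2.6 + 17.0 + 10.8 + 15.9 + 29.8 + 21.0
= 136.6 time units


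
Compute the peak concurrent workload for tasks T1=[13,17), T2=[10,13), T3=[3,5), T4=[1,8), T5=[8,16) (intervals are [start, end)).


Check each time point for overlaps:
  t=3: 2 tasks active (T3, T4)
Max concurrent = 2


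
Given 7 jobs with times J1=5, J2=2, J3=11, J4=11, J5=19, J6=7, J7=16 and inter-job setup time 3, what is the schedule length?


Makespan = Σ processing + (n-1) × setup
= (5 + 2 + 11 + 11 + 19 + 7 + 16) + (7-1)×3
= 71 + 18
= 89 time units


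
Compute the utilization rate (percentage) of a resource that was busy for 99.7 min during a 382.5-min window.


Utilization = busy / total × 100
= 99.7 / 382.5 × 100
= 26.1%


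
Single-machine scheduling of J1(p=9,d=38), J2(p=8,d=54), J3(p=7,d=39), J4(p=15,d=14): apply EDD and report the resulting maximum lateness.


EDD order: J4 → J1 → J3 → J2
Completion and lateness:
  J4: C=15, d=14, L=15-14=1
  J1: C=24, d=38, L=24-38=-14
  J3: C=31, d=39, L=31-39=-8
  J2: C=39, d=54, L=39-54=-15
Lmax = max(1, -14, -8, -15)
= 1


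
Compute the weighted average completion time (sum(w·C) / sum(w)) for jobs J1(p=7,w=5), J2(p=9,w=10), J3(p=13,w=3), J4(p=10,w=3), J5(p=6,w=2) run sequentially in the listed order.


Completion times:
  J1: C=7, w×C=5×7=35
  J2: C=16, w×C=10×16=160
  J3: C=29, w×C=3×29=87
  J4: C=39, w×C=3×39=117
  J5: C=45, w×C=2×45=90
Sum w×C = 489
Sum w = 23
Weighted avg = 489/23
= 21.26


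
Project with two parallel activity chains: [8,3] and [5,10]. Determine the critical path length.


Path A: 8 + 3 = 11
Path B: 5 + 10 = 15
Critical path = longest = max(11, 15)
= 15 (Path B)


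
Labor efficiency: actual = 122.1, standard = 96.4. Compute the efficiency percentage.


Efficiency = (actual / standard) × 100
= (122.1 / 96.4) × 100
= 126.7%


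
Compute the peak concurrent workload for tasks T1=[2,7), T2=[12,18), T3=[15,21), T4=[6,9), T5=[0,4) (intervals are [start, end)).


Check each time point for overlaps:
  t=2: 2 tasks active (T1, T5)
Max concurrent = 2


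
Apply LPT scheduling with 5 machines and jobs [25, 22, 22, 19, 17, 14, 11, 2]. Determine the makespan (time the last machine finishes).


Jobs (LPT sorted): [25, 22, 22, 19, 17, 14, 11, 2]
Machines: 5
  J=25 → Machine 1 (load: 0+25=25)
  J=22 → Machine 2 (load: 0+22=22)
  J=22 → Machine 3 (load: 0+22=22)
  J=19 → Machine 4 (load: 0+19=19)
  J=17 → Machine 5 (load: 0+17=17)
  J=14 → Machine 5 (load: 17+14=31)
  J=11 → Machine 4 (load: 19+11=30)
  J=2 → Machine 2 (load: 22+2=24)
Machine loads: [25, 24, 22, 30, 31]
Makespan = max = 31 time units


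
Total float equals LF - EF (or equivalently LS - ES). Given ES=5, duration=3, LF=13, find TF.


EF = ES + duration = 5 + 3 = 8
LS = LF - duration = 13 - 3 = 10
Total Float = LF - EF = 13 - 8
(or LS - ES = 10 - 5)
= 5


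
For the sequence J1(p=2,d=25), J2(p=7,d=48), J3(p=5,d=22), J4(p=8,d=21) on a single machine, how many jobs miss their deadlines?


Completion vs due date:
  J1: C=2, d=25 → on time
  J2: C=9, d=48 → on time
  J3: C=14, d=22 → on time
  J4: C=22, d=21 → TARDY
Tardy jobs: J4
Count = 1


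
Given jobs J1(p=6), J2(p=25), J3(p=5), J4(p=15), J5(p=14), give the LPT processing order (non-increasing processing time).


LPT: sort by longest processing time first
  J2: p=25
  J4: p=15
  J5: p=14
  J1: p=6
  J3: p=5
Order: J2 → J4 → J5 → J1 → J3


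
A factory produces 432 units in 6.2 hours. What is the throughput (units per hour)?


Throughput = units / time
= 432 / 6.2
= 69.7 units/hour


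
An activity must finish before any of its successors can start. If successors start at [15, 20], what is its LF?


LF = min of all successor start times
Successors start at: [15, 20]
LF = min(15, 20)
= 15


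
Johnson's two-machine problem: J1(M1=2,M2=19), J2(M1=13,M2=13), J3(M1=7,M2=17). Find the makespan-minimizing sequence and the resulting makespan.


Johnson's rule:
Group 1 (M1≤M2, sort by M1): ['J1', 'J3', 'J2']
Group 2 (M1>M2, sort desc M2): []
Sequence: J1 → J3 → J2
Makespan calculation:
  J1: M1 done=2, M2 done=21
  J3: M1 done=9, M2 done=38
  J2: M1 done=22, M2 done=51
= Sequence: J1 → J3 → J2, Makespan: 51


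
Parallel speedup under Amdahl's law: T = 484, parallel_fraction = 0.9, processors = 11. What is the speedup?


Amdahl's law: T_p = T × ((1-p) + p/N)
= 484 × ((1-0.9) + 0.9/11)
= 484 × (0.10 + 0.0818)
= 484 × 0.1818
= 88.00
Speedup = 484/88.00
= 5.50×


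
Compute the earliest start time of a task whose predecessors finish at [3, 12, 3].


ES = max of all predecessor completion times
Predecessors: [3, 12, 3]
ES = max(3, 12, 3)
= 12


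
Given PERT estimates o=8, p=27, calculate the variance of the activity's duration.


σ² = ((p - o) / 6)² = (p - o)² / 36
= (27 - 8)² / 36
= 19² / 36
= 361 / 36
= 10.0278


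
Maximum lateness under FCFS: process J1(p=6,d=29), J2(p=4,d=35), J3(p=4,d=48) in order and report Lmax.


Lateness per job (L = C - d):
  J1: C=6, d=29, L=-23
  J2: C=10, d=35, L=-25
  J3: C=14, d=48, L=-34
Lmax = max(-23, -25, -34)
= -23


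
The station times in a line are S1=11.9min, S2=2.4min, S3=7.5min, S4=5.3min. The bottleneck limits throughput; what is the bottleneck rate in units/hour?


Bottleneck = longest station time
Station times: [11.9, 2.4, 7.5, 5.3]
Max = 11.9 min
Rate = 60 / 11.9
= 5.04 units/hour (bottleneck: 11.9min)


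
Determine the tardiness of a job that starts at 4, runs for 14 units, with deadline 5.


Completion = start + processing = 4 + 14 = 18
Tardiness = max(0, C - d) = max(0, 18 - 5)
= max(0, 13)
= 13


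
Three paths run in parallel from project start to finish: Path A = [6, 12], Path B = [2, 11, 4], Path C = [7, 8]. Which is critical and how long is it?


Path A: 6 + 12 = 18
Path B: 2 + 11 + 4 = 17
Path C: 7 + 8 = 15
Critical path = longest = max(18, 17, 15)
= 18 (Path A)


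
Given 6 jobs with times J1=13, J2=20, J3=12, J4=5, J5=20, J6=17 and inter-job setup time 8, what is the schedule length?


Makespan = Σ processing + (n-1) × setup
= (13 + 20 + 12 + 5 + 20 + 17) + (6-1)×8
= 87 + 40
= 127 time units


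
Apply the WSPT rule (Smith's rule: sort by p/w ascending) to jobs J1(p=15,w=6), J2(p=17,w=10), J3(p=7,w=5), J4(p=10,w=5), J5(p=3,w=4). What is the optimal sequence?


WSPT (Smith's rule): sort by p/w ascending
  J5: p/w = 3/4 = 0.750
  J3: p/w = 7/5 = 1.400
  J2: p/w = 17/10 = 1.700
  J4: p/w = 10/5 = 2.000
  J1: p/w = 15/6 = 2.500
Order: J5 → J3 → J2 → J4 → J1


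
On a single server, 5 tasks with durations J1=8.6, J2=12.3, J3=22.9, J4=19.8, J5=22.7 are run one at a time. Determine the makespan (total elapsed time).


Sequential makespan: sum all processing times
= 8.6 + 12.3 + 22.9 + 19.8 + 22.7
= 86.3 time units


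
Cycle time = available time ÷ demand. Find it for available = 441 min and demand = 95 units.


Cycle time = available time / demand
= 441 / 95
= 4.64 min/unit


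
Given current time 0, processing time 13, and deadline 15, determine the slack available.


Slack = due - current_time - processing
= 15 - 0 - 13
= 2


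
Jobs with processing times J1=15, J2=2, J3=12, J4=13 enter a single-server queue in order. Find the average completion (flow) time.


Completion times:
  J1: completes at 15
  J2: completes at 17
  J3: completes at 29
  J4: completes at 42
Sum = 103
Average = 103/4
= 25.75


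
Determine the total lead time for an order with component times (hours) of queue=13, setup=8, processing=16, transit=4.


Lead time = queue + setup + processing + transit
= 13 + 8 + 16 + 4
= 41 hours


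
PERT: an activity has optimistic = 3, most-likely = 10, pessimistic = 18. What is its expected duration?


te = (o + 4m + p) / 6
= (3 + 4×10 + 18) / 6
= (3 + 40 + 18) / 6
= 61 / 6
= 10.17


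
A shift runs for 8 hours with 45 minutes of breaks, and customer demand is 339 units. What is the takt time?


Available = 8×60 - 45 = 435 min
Takt time = 435 / 339
= 1.28 min/unit


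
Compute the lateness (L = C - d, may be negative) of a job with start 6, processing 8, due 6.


Completion = 6 + 8 = 14
Lateness = C - d = 14 - 6
= 8


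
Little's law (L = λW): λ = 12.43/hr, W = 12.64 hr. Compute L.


Little's law: L = λ × W
= 12.43 × 12.64
= 157.12


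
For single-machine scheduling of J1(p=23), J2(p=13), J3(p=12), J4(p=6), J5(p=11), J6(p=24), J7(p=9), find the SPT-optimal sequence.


SPT: sort by shortest processing time
  J4: p=6
  J7: p=9
  J5: p=11
  J3: p=12
  J2: p=13
  J1: p=23
  J6: p=24
Order: J4 → J7 → J5 → J3 → J2 → J1 → J6


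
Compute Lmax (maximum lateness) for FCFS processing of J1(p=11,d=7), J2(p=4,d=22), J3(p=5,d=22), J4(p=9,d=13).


Lateness per job (L = C - d):
  J1: C=11, d=7, L=4
  J2: C=15, d=22, L=-7
  J3: C=20, d=22, L=-2
  J4: C=29, d=13, L=16
Lmax = max(4, -7, -2, 16)
= 16


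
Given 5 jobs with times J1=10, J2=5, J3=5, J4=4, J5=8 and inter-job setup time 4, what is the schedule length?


Makespan = Σ processing + (n-1) × setup
= (10 + 5 + 5 + 4 + 8) + (5-1)×4
= 32 + 16
= 48 time units


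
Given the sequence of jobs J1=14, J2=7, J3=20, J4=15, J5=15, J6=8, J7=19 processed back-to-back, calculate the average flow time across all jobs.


Completion times:
  J1: completes at 14
  J2: completes at 21
  J3: completes at 41
  J4: completes at 56
  J5: completes at 71
  J6: completes at 79
  J7: completes at 98
Sum = 380
Average = 380/7
= 54.29


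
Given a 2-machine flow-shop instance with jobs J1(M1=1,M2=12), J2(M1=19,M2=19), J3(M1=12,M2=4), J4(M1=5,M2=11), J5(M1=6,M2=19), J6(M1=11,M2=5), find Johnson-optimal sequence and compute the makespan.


Johnson's rule:
Group 1 (M1≤M2, sort by M1): ['J1', 'J4', 'J5', 'J2']
Group 2 (M1>M2, sort desc M2): ['J6', 'J3']
Sequence: J1 → J4 → J5 → J2 → J6 → J3
Makespan calculation:
  J1: M1 done=1, M2 done=13
  J4: M1 done=6, M2 done=24
  J5: M1 done=12, M2 done=43
  J2: M1 done=31, M2 done=62
  J6: M1 done=42, M2 done=67
  J3: M1 done=54, M2 done=71
= Sequence: J1 → J4 → J5 → J2 → J6 → J3, Makespan: 71


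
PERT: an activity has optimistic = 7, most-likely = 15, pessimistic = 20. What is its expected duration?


te = (o + 4m + p) / 6
= (7 + 4×15 + 20) / 6
= (7 + 60 + 20) / 6
= 87 / 6
= 14.50


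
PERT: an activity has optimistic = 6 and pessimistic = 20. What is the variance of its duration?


σ² = ((p - o) / 6)² = (p - o)² / 36
= (20 - 6)² / 36
= 14² / 36
= 196 / 36
= 5.4444


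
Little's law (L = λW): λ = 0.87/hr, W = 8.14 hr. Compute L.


Little's law: L = λ × W
= 0.87 × 8.14
= 7.08


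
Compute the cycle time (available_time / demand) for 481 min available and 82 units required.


Cycle time = available time / demand
= 481 / 82
= 5.87 min/unit


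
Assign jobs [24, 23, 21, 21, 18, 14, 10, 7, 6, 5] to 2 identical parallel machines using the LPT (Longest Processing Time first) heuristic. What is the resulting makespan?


Jobs (LPT sorted): [24, 23, 21, 21, 18, 14, 10, 7, 6, 5]
Machines: 2
  J=24 → Machine 1 (load: 0+24=24)
  J=23 → Machine 2 (load: 0+23=23)
  J=21 → Machine 2 (load: 23+21=44)
  J=21 → Machine 1 (load: 24+21=45)
  J=18 → Machine 2 (load: 44+18=62)
  J=14 → Machine 1 (load: 45+14=59)
  J=10 → Machine 1 (load: 59+10=69)
  J=7 → Machine 2 (load: 62+7=69)
  J=6 → Machine 1 (load: 69+6=75)
  J=5 → Machine 2 (load: 69+5=74)
Machine loads: [75, 74]
Makespan = max = 75 time units


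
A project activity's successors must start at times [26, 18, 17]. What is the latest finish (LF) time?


LF = min of all successor start times
Successors start at: [26, 18, 17]
LF = min(26, 18, 17)
= 17


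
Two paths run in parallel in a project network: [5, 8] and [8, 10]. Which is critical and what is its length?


Path A: 5 + 8 = 13
Path B: 8 + 10 = 18
Critical path = longest = max(13, 18)
= 18 (Path B)


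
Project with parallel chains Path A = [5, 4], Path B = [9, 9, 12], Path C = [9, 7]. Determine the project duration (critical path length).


Path A: 5 + 4 = 9
Path B: 9 + 9 + 12 = 30
Path C: 9 + 7 = 16
Critical path = longest = max(9, 30, 16)
= 30 (Path B)


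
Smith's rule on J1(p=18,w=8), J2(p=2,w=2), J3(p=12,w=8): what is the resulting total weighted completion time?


WSPT order (by p/w): J2 → J3 → J1
  J2: C=2, w·C=2×2=4
  J3: C=14, w·C=8×14=112
  J1: C=32, w·C=8×32=256
Σ w·C = 372
= 372


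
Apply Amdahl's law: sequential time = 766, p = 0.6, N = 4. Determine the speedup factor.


Amdahl's law: T_p = T × ((1-p) + p/N)
= 766 × ((1-0.6) + 0.6/4)
= 766 × (0.40 + 0.1500)
= 766 × 0.5500
= 421.30
Speedup = 766/421.30
= 1.82×


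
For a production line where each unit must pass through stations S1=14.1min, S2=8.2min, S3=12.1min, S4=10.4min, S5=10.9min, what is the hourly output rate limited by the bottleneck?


Bottleneck = longest station time
Station times: [14.1, 8.2, 12.1, 10.4, 10.9]
Max = 14.1 min
Rate = 60 / 14.1
= 4.26 units/hour (bottleneck: 14.1min)


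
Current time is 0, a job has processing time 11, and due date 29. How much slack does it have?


Slack = due - current_time - processing
= 29 - 0 - 11
= 18


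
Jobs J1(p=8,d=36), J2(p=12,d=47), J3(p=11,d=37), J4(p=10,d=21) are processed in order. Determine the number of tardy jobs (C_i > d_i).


Completion vs due date:
  J1: C=8, d=36 → on time
  J2: C=20, d=47 → on time
  J3: C=31, d=37 → on time
  J4: C=41, d=21 → TARDY
Tardy jobs: J4
Count = 1


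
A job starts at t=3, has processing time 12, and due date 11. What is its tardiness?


Completion = start + processing = 3 + 12 = 15
Tardiness = max(0, C - d) = max(0, 15 - 11)
= max(0, 4)
= 4


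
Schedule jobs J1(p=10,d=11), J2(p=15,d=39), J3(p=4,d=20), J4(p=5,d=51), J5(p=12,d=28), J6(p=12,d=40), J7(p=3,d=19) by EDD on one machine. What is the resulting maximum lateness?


EDD order: J1 → J7 → J3 → J5 → J2 → J6 → J4
Completion and lateness:
  J1: C=10, d=11, L=10-11=-1
  J7: C=13, d=19, L=13-19=-6
  J3: C=17, d=20, L=17-20=-3
  J5: C=29, d=28, L=29-28=1
  J2: C=44, d=39, L=44-39=5
  J6: C=56, d=40, L=56-40=16
  J4: C=61, d=51, L=61-51=10
Lmax = max(-1, -6, -3, 1, 5, 16, 10)
= 16


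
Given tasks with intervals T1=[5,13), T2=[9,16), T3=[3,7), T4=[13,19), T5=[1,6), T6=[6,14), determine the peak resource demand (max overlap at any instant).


Check each time point for overlaps:
  t=5: 3 tasks active (T1, T3, T5)
Max concurrent = 3


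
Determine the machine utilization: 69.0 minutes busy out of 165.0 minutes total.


Utilization = busy / total × 100
= 69.0 / 165.0 × 100
= 41.8%


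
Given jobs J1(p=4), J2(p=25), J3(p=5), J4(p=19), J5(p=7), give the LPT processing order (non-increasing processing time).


LPT: sort by longest processing time first
  J2: p=25
  J4: p=19
  J5: p=7
  J3: p=5
  J1: p=4
Order: J2 → J4 → J5 → J3 → J1


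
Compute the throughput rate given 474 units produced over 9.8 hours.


Throughput = units / time
= 474 / 9.8
= 48.4 units/hour


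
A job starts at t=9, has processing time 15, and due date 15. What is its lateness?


Completion = 9 + 15 = 24
Lateness = C - d = 24 - 15
= 9


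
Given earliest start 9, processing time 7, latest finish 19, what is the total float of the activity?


EF = ES + duration = 9 + 7 = 16
LS = LF - duration = 19 - 7 = 12
Total Float = LF - EF = 19 - 16
(or LS - ES = 12 - 9)
= 3


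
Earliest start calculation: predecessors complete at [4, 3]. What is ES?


ES = max of all predecessor completion times
Predecessors: [4, 3]
ES = max(4, 3)
= 4


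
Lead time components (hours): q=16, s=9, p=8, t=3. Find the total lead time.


Lead time = queue + setup + processing + transit
= 16 + 9 + 8 + 3
= 36 hours


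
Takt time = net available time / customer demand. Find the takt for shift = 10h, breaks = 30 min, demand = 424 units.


Available = 10×60 - 30 = 570 min
Takt time = 570 / 424
= 1.34 min/unit


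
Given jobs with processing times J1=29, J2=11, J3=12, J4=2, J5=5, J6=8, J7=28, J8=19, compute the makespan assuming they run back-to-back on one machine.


Sequential makespan: sum all processing times
= 29 + 11 + 12 + 2 + 5 + 8 + 28 + 19
= 114 time units


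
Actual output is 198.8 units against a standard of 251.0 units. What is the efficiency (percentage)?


Efficiency = (actual / standard) × 100
= (198.8 / 251.0) × 100
= 79.2%


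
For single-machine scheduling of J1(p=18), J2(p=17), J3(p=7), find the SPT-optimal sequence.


SPT: sort by shortest processing time
  J3: p=7
  J2: p=17
  J1: p=18
Order: J3 → J2 → J1


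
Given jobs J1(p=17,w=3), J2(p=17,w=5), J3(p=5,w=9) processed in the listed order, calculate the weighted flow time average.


Completion times:
  J1: C=17, w×C=3×17=51
  J2: C=34, w×C=5×34=170
  J3: C=39, w×C=9×39=351
Sum w×C = 572
Sum w = 17
Weighted avg = 572/17
= 33.65


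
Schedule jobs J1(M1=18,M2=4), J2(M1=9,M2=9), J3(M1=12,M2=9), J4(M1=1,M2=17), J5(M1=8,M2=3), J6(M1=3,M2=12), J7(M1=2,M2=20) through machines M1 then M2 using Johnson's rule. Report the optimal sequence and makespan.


Johnson's rule:
Group 1 (M1≤M2, sort by M1): ['J4', 'J7', 'J6', 'J2']
Group 2 (M1>M2, sort desc M2): ['J3', 'J1', 'J5']
Sequence: J4 → J7 → J6 → J2 → J3 → J1 → J5
Makespan calculation:
  J4: M1 done=1, M2 done=18
  J7: M1 done=3, M2 done=38
  J6: M1 done=6, M2 done=50
  J2: M1 done=15, M2 done=59
  J3: M1 done=27, M2 done=68
  J1: M1 done=45, M2 done=72
  J5: M1 done=53, M2 done=75
= Sequence: J4 → J7 → J6 → J2 → J3 → J1 → J5, Makespan: 75


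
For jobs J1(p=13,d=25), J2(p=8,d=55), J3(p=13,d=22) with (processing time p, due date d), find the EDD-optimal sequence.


EDD: sort by earliest due date
  J3: d=22, p=13
  J1: d=25, p=13
  J2: d=55, p=8
Order: J3 → J1 → J2


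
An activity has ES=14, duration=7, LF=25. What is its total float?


EF = ES + duration = 14 + 7 = 21
LS = LF - duration = 25 - 7 = 18
Total Float = LF - EF = 25 - 21
(or LS - ES = 18 - 14)
= 4


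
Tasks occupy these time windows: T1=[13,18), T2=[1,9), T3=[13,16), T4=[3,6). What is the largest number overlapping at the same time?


Check each time point for overlaps:
  t=3: 2 tasks active (T2, T4)
Max concurrent = 2


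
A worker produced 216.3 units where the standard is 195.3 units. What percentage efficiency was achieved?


Efficiency = (actual / standard) × 100
= (216.3 / 195.3) × 100
= 110.8%


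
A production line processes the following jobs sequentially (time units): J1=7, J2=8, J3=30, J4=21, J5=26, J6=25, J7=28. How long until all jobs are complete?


Sequential makespan: sum all processing times
= 7 + 8 + 30 + 21 + 26 + 25 + 28
= 145 time units


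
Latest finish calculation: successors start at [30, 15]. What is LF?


LF = min of all successor start times
Successors start at: [30, 15]
LF = min(30, 15)
= 15


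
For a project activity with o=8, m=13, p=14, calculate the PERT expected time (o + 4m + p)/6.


te = (o + 4m + p) / 6
= (8 + 4×13 + 14) / 6
= (8 + 52 + 14) / 6
= 74 / 6
= 12.33


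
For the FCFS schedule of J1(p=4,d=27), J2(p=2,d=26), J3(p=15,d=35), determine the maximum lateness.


Lateness per job (L = C - d):
  J1: C=4, d=27, L=-23
  J2: C=6, d=26, L=-20
  J3: C=21, d=35, L=-14
Lmax = max(-23, -20, -14)
= -14


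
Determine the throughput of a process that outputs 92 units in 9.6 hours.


Throughput = units / time
= 92 / 9.6
= 9.6 units/hour


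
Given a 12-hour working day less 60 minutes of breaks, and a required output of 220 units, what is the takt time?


Available = 12×60 - 60 = 660 min
Takt time = 660 / 220
= 3.00 min/unit


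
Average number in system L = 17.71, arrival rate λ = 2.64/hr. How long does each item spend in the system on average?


Little's law: L = λW → W = L / λ
= 17.71 / 2.64
= 6.71 hours


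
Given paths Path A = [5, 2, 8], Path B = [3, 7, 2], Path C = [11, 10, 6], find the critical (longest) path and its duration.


Path A: 5 + 2 + 8 = 15
Path B: 3 + 7 + 2 = 12
Path C: 11 + 10 + 6 = 27
Critical path = longest = max(15, 12, 27)
= 27 (Path C)


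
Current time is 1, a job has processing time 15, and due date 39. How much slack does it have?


Slack = due - current_time - processing
= 39 - 1 - 15
= 23


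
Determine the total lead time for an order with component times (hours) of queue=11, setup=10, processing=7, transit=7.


Lead time = queue + setup + processing + transit
= 11 + 10 + 7 + 7
= 35 hours


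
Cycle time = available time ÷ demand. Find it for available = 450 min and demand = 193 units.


Cycle time = available time / demand
= 450 / 193
= 2.33 min/unit


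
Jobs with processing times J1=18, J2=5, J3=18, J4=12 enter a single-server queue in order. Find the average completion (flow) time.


Completion times:
  J1: completes at 18
  J2: completes at 23
  J3: completes at 41
  J4: completes at 53
Sum = 135
Average = 135/4
= 33.75


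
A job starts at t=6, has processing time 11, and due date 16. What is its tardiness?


Completion = start + processing = 6 + 11 = 17
Tardiness = max(0, C - d) = max(0, 17 - 16)
= max(0, 1)
= 1


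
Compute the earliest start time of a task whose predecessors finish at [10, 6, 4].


ES = max of all predecessor completion times
Predecessors: [10, 6, 4]
ES = max(10, 6, 4)
= 10


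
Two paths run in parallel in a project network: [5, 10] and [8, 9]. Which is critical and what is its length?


Path A: 5 + 10 = 15
Path B: 8 + 9 = 17
Critical path = longest = max(15, 17)
= 17 (Path B)


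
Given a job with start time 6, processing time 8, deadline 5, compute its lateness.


Completion = 6 + 8 = 14
Lateness = C - d = 14 - 5
= 9


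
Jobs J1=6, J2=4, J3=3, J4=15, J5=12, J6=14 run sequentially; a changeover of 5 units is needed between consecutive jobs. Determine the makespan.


Makespan = Σ processing + (n-1) × setup
= (6 + 4 + 3 + 15 + 12 + 14) + (6-1)×5
= 54 + 25
= 79 time units


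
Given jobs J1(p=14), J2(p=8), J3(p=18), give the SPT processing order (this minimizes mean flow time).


SPT: sort by shortest processing time
  J2: p=8
  J1: p=14
  J3: p=18
Order: J2 → J1 → J3


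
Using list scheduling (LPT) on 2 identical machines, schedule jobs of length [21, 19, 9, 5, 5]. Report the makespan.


Jobs (LPT sorted): [21, 19, 9, 5, 5]
Machines: 2
  J=21 → Machine 1 (load: 0+21=21)
  J=19 → Machine 2 (load: 0+19=19)
  J=9 → Machine 2 (load: 19+9=28)
  J=5 → Machine 1 (load: 21+5=26)
  J=5 → Machine 1 (load: 26+5=31)
Machine loads: [31, 28]
Makespan = max = 31 time units


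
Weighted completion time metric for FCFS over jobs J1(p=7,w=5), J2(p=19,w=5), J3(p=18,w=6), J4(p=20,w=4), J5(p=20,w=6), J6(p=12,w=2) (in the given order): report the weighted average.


Completion times:
  J1: C=7, w×C=5×7=35
  J2: C=26, w×C=5×26=130
  J3: C=44, w×C=6×44=264
  J4: C=64, w×C=4×64=256
  J5: C=84, w×C=6×84=504
  J6: C=96, w×C=2×96=192
Sum w×C = 1381
Sum w = 28
Weighted avg = 1381/28
= 49.32


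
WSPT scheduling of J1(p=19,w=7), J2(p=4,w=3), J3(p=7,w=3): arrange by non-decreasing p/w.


WSPT (Smith's rule): sort by p/w ascending
  J2: p/w = 4/3 = 1.333
  J3: p/w = 7/3 = 2.333
  J1: p/w = 19/7 = 2.714
Order: J2 → J3 → J1


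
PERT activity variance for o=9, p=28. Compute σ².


σ² = ((p - o) / 6)² = (p - o)² / 36
= (28 - 9)² / 36
= 19² / 36
= 361 / 36
= 10.0278


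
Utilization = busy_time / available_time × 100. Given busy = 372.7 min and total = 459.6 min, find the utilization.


Utilization = busy / total × 100
= 372.7 / 459.6 × 100
= 81.1%


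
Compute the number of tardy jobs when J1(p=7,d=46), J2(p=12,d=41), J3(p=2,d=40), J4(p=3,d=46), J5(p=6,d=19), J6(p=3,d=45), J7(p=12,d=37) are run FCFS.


Completion vs due date:
  J1: C=7, d=46 → on time
  J2: C=19, d=41 → on time
  J3: C=21, d=40 → on time
  J4: C=24, d=46 → on time
  J5: C=30, d=19 → TARDY
  J6: C=33, d=45 → on time
  J7: C=45, d=37 → TARDY
Tardy jobs: J5, J7
Count = 2


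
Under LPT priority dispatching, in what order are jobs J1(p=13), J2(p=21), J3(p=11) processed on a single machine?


LPT: sort by longest processing time first
  J2: p=21
  J1: p=13
  J3: p=11
Order: J2 → J1 → J3


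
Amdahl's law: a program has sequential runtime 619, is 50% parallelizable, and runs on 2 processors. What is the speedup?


Amdahl's law: T_p = T × ((1-p) + p/N)
= 619 × ((1-0.5) + 0.5/2)
= 619 × (0.50 + 0.2500)
= 619 × 0.7500
= 464.25
Speedup = 619/464.25
= 1.33×
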